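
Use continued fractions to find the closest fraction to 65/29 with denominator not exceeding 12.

Expand x = 65/29 as a continued fraction with the Euclidean algorithm:
  65 = 2*29 + 7, so a_0 = 2.
  29 = 4*7 + 1, so a_1 = 4.
  7 = 7*1 + 0, so a_2 = 7.
so x = [2; 4, 7].
Convergents (p_i = a_i*p_{i-1} + p_{i-2}, q_i = a_i*q_{i-1} + q_{i-2} with p_{-2}=0, p_{-1}=1, q_{-2}=1, q_{-1}=0), until the denominator exceeds 12:
  i=0: a_0=2, p_0 = 2*1 + 0 = 2, q_0 = 2*0 + 1 = 1.
  i=1: a_1=4, p_1 = 4*2 + 1 = 9, q_1 = 4*1 + 0 = 4.
  i=2: a_2=7, p_2 = 7*9 + 2 = 65, q_2 = 7*4 + 1 = 29.
q_2 = 29 > 12, so the last convergent with denominator <= 12 is p_1/q_1 = 9/4.
The closest fraction with denominator <= 12 is either p_1/q_1 or the intermediate fraction (k*p_1 + p_0)/(k*q_1 + q_0) with the largest k >= 1 whose denominator stays <= 12; these approach x as k grows, and every other convergent or intermediate fraction in range is farther away.
Largest k: floor((12 - q_0)/q_1) = floor((12 - 1)/4) = 2.
That gives (2*9 + 2)/(2*4 + 1) = 20/9.
Compare the errors: |x - 9/4| = |65*4 - 9*29|/(29*4) = 1/116, and |x - 20/9| = |65*9 - 20*29|/(29*9) = 5/261.
Cross-multiplying, 1*261 = 261 < 580 = 5*116, so 1/116 is smaller: the convergent 9/4 is closer to x than 20/9.

9/4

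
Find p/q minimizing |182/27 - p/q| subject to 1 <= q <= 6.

Expand x = 182/27 as a continued fraction with the Euclidean algorithm:
  182 = 6*27 + 20, so a_0 = 6.
  27 = 1*20 + 7, so a_1 = 1.
  20 = 2*7 + 6, so a_2 = 2.
  7 = 1*6 + 1, so a_3 = 1.
  6 = 6*1 + 0, so a_4 = 6.
so x = [6; 1, 2, 1, 6].
Convergents (p_i = a_i*p_{i-1} + p_{i-2}, q_i = a_i*q_{i-1} + q_{i-2} with p_{-2}=0, p_{-1}=1, q_{-2}=1, q_{-1}=0), until the denominator exceeds 6:
  i=0: a_0=6, p_0 = 6*1 + 0 = 6, q_0 = 6*0 + 1 = 1.
  i=1: a_1=1, p_1 = 1*6 + 1 = 7, q_1 = 1*1 + 0 = 1.
  i=2: a_2=2, p_2 = 2*7 + 6 = 20, q_2 = 2*1 + 1 = 3.
  i=3: a_3=1, p_3 = 1*20 + 7 = 27, q_3 = 1*3 + 1 = 4.
  i=4: a_4=6, p_4 = 6*27 + 20 = 182, q_4 = 6*4 + 3 = 27.
q_4 = 27 > 6, so the last convergent with denominator <= 6 is p_3/q_3 = 27/4.
The closest fraction with denominator <= 6 is either p_3/q_3 or the intermediate fraction (k*p_3 + p_2)/(k*q_3 + q_2) with the largest k >= 1 whose denominator stays <= 6; these approach x as k grows, and every other convergent or intermediate fraction in range is farther away.
Largest k: floor((6 - q_2)/q_3) = floor((6 - 3)/4) = 0.
Since k = 0, no intermediate fraction beyond p_3/q_3 has denominator <= 6, so the convergent 27/4 is the closest (its error is |182*4 - 27*27|/(27*4) = 1/108).

27/4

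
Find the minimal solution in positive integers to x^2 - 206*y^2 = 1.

(x, y) = (59535, 4148)

First expand sqrt(206) as a continued fraction. With x_i = (sqrt(206) + m_i)/d_i and (m_0, d_0) = (0, 1): a_0 = floor(sqrt(206)) = 14, since 14^2 = 196 <= 206 < 225 = 15^2.
Iterate m_{i+1} = d_i*a_i - m_i, d_{i+1} = (206 - m_{i+1}^2)/d_i, a_{i+1} = floor((a_0 + m_{i+1})/d_{i+1}):
  m_1 = 1*14 - 0 = 14, d_1 = (206 - 14^2)/1 = 10/1 = 10, a_1 = floor((14 + 14)/10) = 2.
  m_2 = 10*2 - 14 = 6, d_2 = (206 - 6^2)/10 = 170/10 = 17, a_2 = floor((14 + 6)/17) = 1.
  m_3 = 17*1 - 6 = 11, d_3 = (206 - 11^2)/17 = 85/17 = 5, a_3 = floor((14 + 11)/5) = 5.
  m_4 = 5*5 - 11 = 14, d_4 = (206 - 14^2)/5 = 10/5 = 2, a_4 = floor((14 + 14)/2) = 14.
  m_5 = 2*14 - 14 = 14, d_5 = (206 - 14^2)/2 = 10/2 = 5, a_5 = floor((14 + 14)/5) = 5.
  m_6 = 5*5 - 14 = 11, d_6 = (206 - 11^2)/5 = 85/5 = 17, a_6 = floor((14 + 11)/17) = 1.
  m_7 = 17*1 - 11 = 6, d_7 = (206 - 6^2)/17 = 170/17 = 10, a_7 = floor((14 + 6)/10) = 2.
  m_8 = 10*2 - 6 = 14, d_8 = (206 - 14^2)/10 = 10/10 = 1, a_8 = floor((14 + 14)/1) = 28.
  m_9 = 1*28 - 14 = 14, d_9 = (206 - 14^2)/1 = 10/1 = 10: (m_9, d_9) = (m_1, d_1) = (14, 10), so from here the quotients repeat a_1, ..., a_8; the period length is 8.
So sqrt(206) = [14; (2, 1, 5, 14, 5, 1, 2, 28)] with period length k = 8.
k is even, so the fundamental solution of x^2 - 206y^2 = 1 is (p_{k-1}, q_{k-1}) = (p_7, q_7); compute convergents through index 7.
Convergents (p_i = a_i*p_{i-1} + p_{i-2}, q_i = a_i*q_{i-1} + q_{i-2} with p_{-2}=0, p_{-1}=1, q_{-2}=1, q_{-1}=0):
  i=0: a_0=14, p_0 = 14*1 + 0 = 14, q_0 = 14*0 + 1 = 1.
  i=1: a_1=2, p_1 = 2*14 + 1 = 29, q_1 = 2*1 + 0 = 2.
  i=2: a_2=1, p_2 = 1*29 + 14 = 43, q_2 = 1*2 + 1 = 3.
  i=3: a_3=5, p_3 = 5*43 + 29 = 244, q_3 = 5*3 + 2 = 17.
  i=4: a_4=14, p_4 = 14*244 + 43 = 3459, q_4 = 14*17 + 3 = 241.
  i=5: a_5=5, p_5 = 5*3459 + 244 = 17539, q_5 = 5*241 + 17 = 1222.
  i=6: a_6=1, p_6 = 1*17539 + 3459 = 20998, q_6 = 1*1222 + 241 = 1463.
  i=7: a_7=2, p_7 = 2*20998 + 17539 = 59535, q_7 = 2*1463 + 1222 = 4148.
Check: 59535^2 - 206*4148^2 = 3544416225 - 3544416224 = 1, so (x, y) = (59535, 4148) solves the equation, and by the theorem it is the least positive solution.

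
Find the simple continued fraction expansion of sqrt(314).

[17; (1, 2, 1, 1, 2, 1, 34)]

Write x_i = (sqrt(314) + m_i)/d_i with (m_0, d_0) = (0, 1). a_0 = floor(sqrt(314)) = 17, since 17^2 = 289 <= 314 < 324 = 18^2.
Iterate m_{i+1} = d_i*a_i - m_i, d_{i+1} = (314 - m_{i+1}^2)/d_i, a_{i+1} = floor((a_0 + m_{i+1})/d_{i+1}):
  m_1 = 1*17 - 0 = 17, d_1 = (314 - 17^2)/1 = 25/1 = 25, a_1 = floor((17 + 17)/25) = 1.
  m_2 = 25*1 - 17 = 8, d_2 = (314 - 8^2)/25 = 250/25 = 10, a_2 = floor((17 + 8)/10) = 2.
  m_3 = 10*2 - 8 = 12, d_3 = (314 - 12^2)/10 = 170/10 = 17, a_3 = floor((17 + 12)/17) = 1.
  m_4 = 17*1 - 12 = 5, d_4 = (314 - 5^2)/17 = 289/17 = 17, a_4 = floor((17 + 5)/17) = 1.
  m_5 = 17*1 - 5 = 12, d_5 = (314 - 12^2)/17 = 170/17 = 10, a_5 = floor((17 + 12)/10) = 2.
  m_6 = 10*2 - 12 = 8, d_6 = (314 - 8^2)/10 = 250/10 = 25, a_6 = floor((17 + 8)/25) = 1.
  m_7 = 25*1 - 8 = 17, d_7 = (314 - 17^2)/25 = 25/25 = 1, a_7 = floor((17 + 17)/1) = 34.
  m_8 = 1*34 - 17 = 17, d_8 = (314 - 17^2)/1 = 25/1 = 25: (m_8, d_8) = (m_1, d_1) = (17, 25), so from here the quotients repeat a_1, ..., a_7; the period length is 7.
Hence the expansion of sqrt(314) is a_0 = 17 followed by the repeating block 1, 2, 1, 1, 2, 1, 34 (period 7).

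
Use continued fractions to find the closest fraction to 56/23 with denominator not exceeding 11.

17/7

Expand x = 56/23 as a continued fraction with the Euclidean algorithm:
  56 = 2*23 + 10, so a_0 = 2.
  23 = 2*10 + 3, so a_1 = 2.
  10 = 3*3 + 1, so a_2 = 3.
  3 = 3*1 + 0, so a_3 = 3.
so x = [2; 2, 3, 3].
Convergents (p_i = a_i*p_{i-1} + p_{i-2}, q_i = a_i*q_{i-1} + q_{i-2} with p_{-2}=0, p_{-1}=1, q_{-2}=1, q_{-1}=0), until the denominator exceeds 11:
  i=0: a_0=2, p_0 = 2*1 + 0 = 2, q_0 = 2*0 + 1 = 1.
  i=1: a_1=2, p_1 = 2*2 + 1 = 5, q_1 = 2*1 + 0 = 2.
  i=2: a_2=3, p_2 = 3*5 + 2 = 17, q_2 = 3*2 + 1 = 7.
  i=3: a_3=3, p_3 = 3*17 + 5 = 56, q_3 = 3*7 + 2 = 23.
q_3 = 23 > 11, so the last convergent with denominator <= 11 is p_2/q_2 = 17/7.
The closest fraction with denominator <= 11 is either p_2/q_2 or the intermediate fraction (k*p_2 + p_1)/(k*q_2 + q_1) with the largest k >= 1 whose denominator stays <= 11; these approach x as k grows, and every other convergent or intermediate fraction in range is farther away.
Largest k: floor((11 - q_1)/q_2) = floor((11 - 2)/7) = 1.
That gives (1*17 + 5)/(1*7 + 2) = 22/9.
Compare the errors: |x - 17/7| = |56*7 - 17*23|/(23*7) = 1/161, and |x - 22/9| = |56*9 - 22*23|/(23*9) = 2/207.
Cross-multiplying, 1*207 = 207 < 322 = 2*161, so 1/161 is smaller: the convergent 17/7 is closer to x than 22/9.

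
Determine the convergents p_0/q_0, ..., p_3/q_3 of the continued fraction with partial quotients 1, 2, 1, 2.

1/1, 3/2, 4/3, 11/8

Using the convergent recurrence p_i = a_i*p_{i-1} + p_{i-2}, q_i = a_i*q_{i-1} + q_{i-2} with p_{-2}=0, p_{-1}=1, q_{-2}=1, q_{-1}=0:
  i=0: a_0=1, p_0 = 1*1 + 0 = 1, q_0 = 1*0 + 1 = 1.
  i=1: a_1=2, p_1 = 2*1 + 1 = 3, q_1 = 2*1 + 0 = 2.
  i=2: a_2=1, p_2 = 1*3 + 1 = 4, q_2 = 1*2 + 1 = 3.
  i=3: a_3=2, p_3 = 2*4 + 3 = 11, q_3 = 2*3 + 2 = 8.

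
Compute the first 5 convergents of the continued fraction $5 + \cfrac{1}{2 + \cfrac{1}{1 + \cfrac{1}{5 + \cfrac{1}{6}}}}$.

5/1, 11/2, 16/3, 91/17, 562/105

Using the convergent recurrence p_i = a_i*p_{i-1} + p_{i-2}, q_i = a_i*q_{i-1} + q_{i-2} with p_{-2}=0, p_{-1}=1, q_{-2}=1, q_{-1}=0:
  i=0: a_0=5, p_0 = 5*1 + 0 = 5, q_0 = 5*0 + 1 = 1.
  i=1: a_1=2, p_1 = 2*5 + 1 = 11, q_1 = 2*1 + 0 = 2.
  i=2: a_2=1, p_2 = 1*11 + 5 = 16, q_2 = 1*2 + 1 = 3.
  i=3: a_3=5, p_3 = 5*16 + 11 = 91, q_3 = 5*3 + 2 = 17.
  i=4: a_4=6, p_4 = 6*91 + 16 = 562, q_4 = 6*17 + 3 = 105.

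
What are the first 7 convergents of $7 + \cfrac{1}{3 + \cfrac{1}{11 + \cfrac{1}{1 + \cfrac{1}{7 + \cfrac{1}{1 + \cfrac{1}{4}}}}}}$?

7/1, 22/3, 249/34, 271/37, 2146/293, 2417/330, 11814/1613

Using the convergent recurrence p_i = a_i*p_{i-1} + p_{i-2}, q_i = a_i*q_{i-1} + q_{i-2} with p_{-2}=0, p_{-1}=1, q_{-2}=1, q_{-1}=0:
  i=0: a_0=7, p_0 = 7*1 + 0 = 7, q_0 = 7*0 + 1 = 1.
  i=1: a_1=3, p_1 = 3*7 + 1 = 22, q_1 = 3*1 + 0 = 3.
  i=2: a_2=11, p_2 = 11*22 + 7 = 249, q_2 = 11*3 + 1 = 34.
  i=3: a_3=1, p_3 = 1*249 + 22 = 271, q_3 = 1*34 + 3 = 37.
  i=4: a_4=7, p_4 = 7*271 + 249 = 2146, q_4 = 7*37 + 34 = 293.
  i=5: a_5=1, p_5 = 1*2146 + 271 = 2417, q_5 = 1*293 + 37 = 330.
  i=6: a_6=4, p_6 = 4*2417 + 2146 = 11814, q_6 = 4*330 + 293 = 1613.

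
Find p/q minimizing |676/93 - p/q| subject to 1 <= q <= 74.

487/67

Expand x = 676/93 as a continued fraction with the Euclidean algorithm:
  676 = 7*93 + 25, so a_0 = 7.
  93 = 3*25 + 18, so a_1 = 3.
  25 = 1*18 + 7, so a_2 = 1.
  18 = 2*7 + 4, so a_3 = 2.
  7 = 1*4 + 3, so a_4 = 1.
  4 = 1*3 + 1, so a_5 = 1.
  3 = 3*1 + 0, so a_6 = 3.
so x = [7; 3, 1, 2, 1, 1, 3].
Convergents (p_i = a_i*p_{i-1} + p_{i-2}, q_i = a_i*q_{i-1} + q_{i-2} with p_{-2}=0, p_{-1}=1, q_{-2}=1, q_{-1}=0), until the denominator exceeds 74:
  i=0: a_0=7, p_0 = 7*1 + 0 = 7, q_0 = 7*0 + 1 = 1.
  i=1: a_1=3, p_1 = 3*7 + 1 = 22, q_1 = 3*1 + 0 = 3.
  i=2: a_2=1, p_2 = 1*22 + 7 = 29, q_2 = 1*3 + 1 = 4.
  i=3: a_3=2, p_3 = 2*29 + 22 = 80, q_3 = 2*4 + 3 = 11.
  i=4: a_4=1, p_4 = 1*80 + 29 = 109, q_4 = 1*11 + 4 = 15.
  i=5: a_5=1, p_5 = 1*109 + 80 = 189, q_5 = 1*15 + 11 = 26.
  i=6: a_6=3, p_6 = 3*189 + 109 = 676, q_6 = 3*26 + 15 = 93.
q_6 = 93 > 74, so the last convergent with denominator <= 74 is p_5/q_5 = 189/26.
The closest fraction with denominator <= 74 is either p_5/q_5 or the intermediate fraction (k*p_5 + p_4)/(k*q_5 + q_4) with the largest k >= 1 whose denominator stays <= 74; these approach x as k grows, and every other convergent or intermediate fraction in range is farther away.
Largest k: floor((74 - q_4)/q_5) = floor((74 - 15)/26) = 2.
That gives (2*189 + 109)/(2*26 + 15) = 487/67.
Compare the errors: |x - 189/26| = |676*26 - 189*93|/(93*26) = 1/2418, and |x - 487/67| = |676*67 - 487*93|/(93*67) = 1/6231.
Cross-multiplying, 1*2418 = 2418 < 6231 = 1*6231, so 1/6231 is smaller: the intermediate fraction 487/67 is closer to x than 189/26.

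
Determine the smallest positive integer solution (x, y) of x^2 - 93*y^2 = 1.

(x, y) = (12151, 1260)

First expand sqrt(93) as a continued fraction. With x_i = (sqrt(93) + m_i)/d_i and (m_0, d_0) = (0, 1): a_0 = floor(sqrt(93)) = 9, since 9^2 = 81 <= 93 < 100 = 10^2.
Iterate m_{i+1} = d_i*a_i - m_i, d_{i+1} = (93 - m_{i+1}^2)/d_i, a_{i+1} = floor((a_0 + m_{i+1})/d_{i+1}):
  m_1 = 1*9 - 0 = 9, d_1 = (93 - 9^2)/1 = 12/1 = 12, a_1 = floor((9 + 9)/12) = 1.
  m_2 = 12*1 - 9 = 3, d_2 = (93 - 3^2)/12 = 84/12 = 7, a_2 = floor((9 + 3)/7) = 1.
  m_3 = 7*1 - 3 = 4, d_3 = (93 - 4^2)/7 = 77/7 = 11, a_3 = floor((9 + 4)/11) = 1.
  m_4 = 11*1 - 4 = 7, d_4 = (93 - 7^2)/11 = 44/11 = 4, a_4 = floor((9 + 7)/4) = 4.
  m_5 = 4*4 - 7 = 9, d_5 = (93 - 9^2)/4 = 12/4 = 3, a_5 = floor((9 + 9)/3) = 6.
  m_6 = 3*6 - 9 = 9, d_6 = (93 - 9^2)/3 = 12/3 = 4, a_6 = floor((9 + 9)/4) = 4.
  m_7 = 4*4 - 9 = 7, d_7 = (93 - 7^2)/4 = 44/4 = 11, a_7 = floor((9 + 7)/11) = 1.
  m_8 = 11*1 - 7 = 4, d_8 = (93 - 4^2)/11 = 77/11 = 7, a_8 = floor((9 + 4)/7) = 1.
  m_9 = 7*1 - 4 = 3, d_9 = (93 - 3^2)/7 = 84/7 = 12, a_9 = floor((9 + 3)/12) = 1.
  m_10 = 12*1 - 3 = 9, d_10 = (93 - 9^2)/12 = 12/12 = 1, a_10 = floor((9 + 9)/1) = 18.
  m_11 = 1*18 - 9 = 9, d_11 = (93 - 9^2)/1 = 12/1 = 12: (m_11, d_11) = (m_1, d_1) = (9, 12), so from here the quotients repeat a_1, ..., a_10; the period length is 10.
So sqrt(93) = [9; (1, 1, 1, 4, 6, 4, 1, 1, 1, 18)] with period length k = 10.
k is even, so the fundamental solution of x^2 - 93y^2 = 1 is (p_{k-1}, q_{k-1}) = (p_9, q_9); compute convergents through index 9.
Convergents (p_i = a_i*p_{i-1} + p_{i-2}, q_i = a_i*q_{i-1} + q_{i-2} with p_{-2}=0, p_{-1}=1, q_{-2}=1, q_{-1}=0):
  i=0: a_0=9, p_0 = 9*1 + 0 = 9, q_0 = 9*0 + 1 = 1.
  i=1: a_1=1, p_1 = 1*9 + 1 = 10, q_1 = 1*1 + 0 = 1.
  i=2: a_2=1, p_2 = 1*10 + 9 = 19, q_2 = 1*1 + 1 = 2.
  i=3: a_3=1, p_3 = 1*19 + 10 = 29, q_3 = 1*2 + 1 = 3.
  i=4: a_4=4, p_4 = 4*29 + 19 = 135, q_4 = 4*3 + 2 = 14.
  i=5: a_5=6, p_5 = 6*135 + 29 = 839, q_5 = 6*14 + 3 = 87.
  i=6: a_6=4, p_6 = 4*839 + 135 = 3491, q_6 = 4*87 + 14 = 362.
  i=7: a_7=1, p_7 = 1*3491 + 839 = 4330, q_7 = 1*362 + 87 = 449.
  i=8: a_8=1, p_8 = 1*4330 + 3491 = 7821, q_8 = 1*449 + 362 = 811.
  i=9: a_9=1, p_9 = 1*7821 + 4330 = 12151, q_9 = 1*811 + 449 = 1260.
Check: 12151^2 - 93*1260^2 = 147646801 - 147646800 = 1, so (x, y) = (12151, 1260) solves the equation, and by the theorem it is the least positive solution.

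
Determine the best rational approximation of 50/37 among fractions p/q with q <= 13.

15/11

Expand x = 50/37 as a continued fraction with the Euclidean algorithm:
  50 = 1*37 + 13, so a_0 = 1.
  37 = 2*13 + 11, so a_1 = 2.
  13 = 1*11 + 2, so a_2 = 1.
  11 = 5*2 + 1, so a_3 = 5.
  2 = 2*1 + 0, so a_4 = 2.
so x = [1; 2, 1, 5, 2].
Convergents (p_i = a_i*p_{i-1} + p_{i-2}, q_i = a_i*q_{i-1} + q_{i-2} with p_{-2}=0, p_{-1}=1, q_{-2}=1, q_{-1}=0), until the denominator exceeds 13:
  i=0: a_0=1, p_0 = 1*1 + 0 = 1, q_0 = 1*0 + 1 = 1.
  i=1: a_1=2, p_1 = 2*1 + 1 = 3, q_1 = 2*1 + 0 = 2.
  i=2: a_2=1, p_2 = 1*3 + 1 = 4, q_2 = 1*2 + 1 = 3.
  i=3: a_3=5, p_3 = 5*4 + 3 = 23, q_3 = 5*3 + 2 = 17.
q_3 = 17 > 13, so the last convergent with denominator <= 13 is p_2/q_2 = 4/3.
The closest fraction with denominator <= 13 is either p_2/q_2 or the intermediate fraction (k*p_2 + p_1)/(k*q_2 + q_1) with the largest k >= 1 whose denominator stays <= 13; these approach x as k grows, and every other convergent or intermediate fraction in range is farther away.
Largest k: floor((13 - q_1)/q_2) = floor((13 - 2)/3) = 3.
That gives (3*4 + 3)/(3*3 + 2) = 15/11.
Compare the errors: |x - 4/3| = |50*3 - 4*37|/(37*3) = 2/111, and |x - 15/11| = |50*11 - 15*37|/(37*11) = 5/407.
Cross-multiplying, 5*111 = 555 < 814 = 2*407, so 5/407 is smaller: the intermediate fraction 15/11 is closer to x than 4/3.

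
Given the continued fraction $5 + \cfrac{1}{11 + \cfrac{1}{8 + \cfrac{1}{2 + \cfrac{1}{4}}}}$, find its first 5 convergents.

Using the convergent recurrence p_i = a_i*p_{i-1} + p_{i-2}, q_i = a_i*q_{i-1} + q_{i-2} with p_{-2}=0, p_{-1}=1, q_{-2}=1, q_{-1}=0:
  i=0: a_0=5, p_0 = 5*1 + 0 = 5, q_0 = 5*0 + 1 = 1.
  i=1: a_1=11, p_1 = 11*5 + 1 = 56, q_1 = 11*1 + 0 = 11.
  i=2: a_2=8, p_2 = 8*56 + 5 = 453, q_2 = 8*11 + 1 = 89.
  i=3: a_3=2, p_3 = 2*453 + 56 = 962, q_3 = 2*89 + 11 = 189.
  i=4: a_4=4, p_4 = 4*962 + 453 = 4301, q_4 = 4*189 + 89 = 845.

5/1, 56/11, 453/89, 962/189, 4301/845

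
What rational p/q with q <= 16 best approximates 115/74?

Expand x = 115/74 as a continued fraction with the Euclidean algorithm:
  115 = 1*74 + 41, so a_0 = 1.
  74 = 1*41 + 33, so a_1 = 1.
  41 = 1*33 + 8, so a_2 = 1.
  33 = 4*8 + 1, so a_3 = 4.
  8 = 8*1 + 0, so a_4 = 8.
so x = [1; 1, 1, 4, 8].
Convergents (p_i = a_i*p_{i-1} + p_{i-2}, q_i = a_i*q_{i-1} + q_{i-2} with p_{-2}=0, p_{-1}=1, q_{-2}=1, q_{-1}=0), until the denominator exceeds 16:
  i=0: a_0=1, p_0 = 1*1 + 0 = 1, q_0 = 1*0 + 1 = 1.
  i=1: a_1=1, p_1 = 1*1 + 1 = 2, q_1 = 1*1 + 0 = 1.
  i=2: a_2=1, p_2 = 1*2 + 1 = 3, q_2 = 1*1 + 1 = 2.
  i=3: a_3=4, p_3 = 4*3 + 2 = 14, q_3 = 4*2 + 1 = 9.
  i=4: a_4=8, p_4 = 8*14 + 3 = 115, q_4 = 8*9 + 2 = 74.
q_4 = 74 > 16, so the last convergent with denominator <= 16 is p_3/q_3 = 14/9.
The closest fraction with denominator <= 16 is either p_3/q_3 or the intermediate fraction (k*p_3 + p_2)/(k*q_3 + q_2) with the largest k >= 1 whose denominator stays <= 16; these approach x as k grows, and every other convergent or intermediate fraction in range is farther away.
Largest k: floor((16 - q_2)/q_3) = floor((16 - 2)/9) = 1.
That gives (1*14 + 3)/(1*9 + 2) = 17/11.
Compare the errors: |x - 14/9| = |115*9 - 14*74|/(74*9) = 1/666, and |x - 17/11| = |115*11 - 17*74|/(74*11) = 7/814.
Cross-multiplying, 1*814 = 814 < 4662 = 7*666, so 1/666 is smaller: the convergent 14/9 is closer to x than 17/11.

14/9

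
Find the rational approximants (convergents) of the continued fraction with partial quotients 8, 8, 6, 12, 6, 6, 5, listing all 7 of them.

8/1, 65/8, 398/49, 4841/596, 29444/3625, 181505/22346, 936969/115355

Using the convergent recurrence p_i = a_i*p_{i-1} + p_{i-2}, q_i = a_i*q_{i-1} + q_{i-2} with p_{-2}=0, p_{-1}=1, q_{-2}=1, q_{-1}=0:
  i=0: a_0=8, p_0 = 8*1 + 0 = 8, q_0 = 8*0 + 1 = 1.
  i=1: a_1=8, p_1 = 8*8 + 1 = 65, q_1 = 8*1 + 0 = 8.
  i=2: a_2=6, p_2 = 6*65 + 8 = 398, q_2 = 6*8 + 1 = 49.
  i=3: a_3=12, p_3 = 12*398 + 65 = 4841, q_3 = 12*49 + 8 = 596.
  i=4: a_4=6, p_4 = 6*4841 + 398 = 29444, q_4 = 6*596 + 49 = 3625.
  i=5: a_5=6, p_5 = 6*29444 + 4841 = 181505, q_5 = 6*3625 + 596 = 22346.
  i=6: a_6=5, p_6 = 5*181505 + 29444 = 936969, q_6 = 5*22346 + 3625 = 115355.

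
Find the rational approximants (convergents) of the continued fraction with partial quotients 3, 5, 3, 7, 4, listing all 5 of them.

Using the convergent recurrence p_i = a_i*p_{i-1} + p_{i-2}, q_i = a_i*q_{i-1} + q_{i-2} with p_{-2}=0, p_{-1}=1, q_{-2}=1, q_{-1}=0:
  i=0: a_0=3, p_0 = 3*1 + 0 = 3, q_0 = 3*0 + 1 = 1.
  i=1: a_1=5, p_1 = 5*3 + 1 = 16, q_1 = 5*1 + 0 = 5.
  i=2: a_2=3, p_2 = 3*16 + 3 = 51, q_2 = 3*5 + 1 = 16.
  i=3: a_3=7, p_3 = 7*51 + 16 = 373, q_3 = 7*16 + 5 = 117.
  i=4: a_4=4, p_4 = 4*373 + 51 = 1543, q_4 = 4*117 + 16 = 484.

3/1, 16/5, 51/16, 373/117, 1543/484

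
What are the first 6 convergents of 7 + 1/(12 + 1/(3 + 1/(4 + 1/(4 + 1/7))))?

Using the convergent recurrence p_i = a_i*p_{i-1} + p_{i-2}, q_i = a_i*q_{i-1} + q_{i-2} with p_{-2}=0, p_{-1}=1, q_{-2}=1, q_{-1}=0:
  i=0: a_0=7, p_0 = 7*1 + 0 = 7, q_0 = 7*0 + 1 = 1.
  i=1: a_1=12, p_1 = 12*7 + 1 = 85, q_1 = 12*1 + 0 = 12.
  i=2: a_2=3, p_2 = 3*85 + 7 = 262, q_2 = 3*12 + 1 = 37.
  i=3: a_3=4, p_3 = 4*262 + 85 = 1133, q_3 = 4*37 + 12 = 160.
  i=4: a_4=4, p_4 = 4*1133 + 262 = 4794, q_4 = 4*160 + 37 = 677.
  i=5: a_5=7, p_5 = 7*4794 + 1133 = 34691, q_5 = 7*677 + 160 = 4899.

7/1, 85/12, 262/37, 1133/160, 4794/677, 34691/4899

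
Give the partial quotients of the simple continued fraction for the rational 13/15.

Run the Euclidean algorithm on 13 and 15; the successive quotients are the partial quotients a_0, a_1, ... (each step inverts the fractional part left over by the previous one):
  13 = 0*15 + 13, so a_0 = 0.
  15 = 1*13 + 2, so a_1 = 1.
  13 = 6*2 + 1, so a_2 = 6.
  2 = 2*1 + 0, so a_3 = 2.
The remainder reaches 0 after 4 divisions, so the expansion has 4 partial quotients, read off in order.

[0; 1, 6, 2]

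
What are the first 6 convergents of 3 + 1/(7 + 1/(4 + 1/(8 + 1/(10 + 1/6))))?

Using the convergent recurrence p_i = a_i*p_{i-1} + p_{i-2}, q_i = a_i*q_{i-1} + q_{i-2} with p_{-2}=0, p_{-1}=1, q_{-2}=1, q_{-1}=0:
  i=0: a_0=3, p_0 = 3*1 + 0 = 3, q_0 = 3*0 + 1 = 1.
  i=1: a_1=7, p_1 = 7*3 + 1 = 22, q_1 = 7*1 + 0 = 7.
  i=2: a_2=4, p_2 = 4*22 + 3 = 91, q_2 = 4*7 + 1 = 29.
  i=3: a_3=8, p_3 = 8*91 + 22 = 750, q_3 = 8*29 + 7 = 239.
  i=4: a_4=10, p_4 = 10*750 + 91 = 7591, q_4 = 10*239 + 29 = 2419.
  i=5: a_5=6, p_5 = 6*7591 + 750 = 46296, q_5 = 6*2419 + 239 = 14753.

3/1, 22/7, 91/29, 750/239, 7591/2419, 46296/14753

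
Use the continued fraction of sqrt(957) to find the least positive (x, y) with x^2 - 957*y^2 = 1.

First expand sqrt(957) as a continued fraction. With x_i = (sqrt(957) + m_i)/d_i and (m_0, d_0) = (0, 1): a_0 = floor(sqrt(957)) = 30, since 30^2 = 900 <= 957 < 961 = 31^2.
Iterate m_{i+1} = d_i*a_i - m_i, d_{i+1} = (957 - m_{i+1}^2)/d_i, a_{i+1} = floor((a_0 + m_{i+1})/d_{i+1}):
  m_1 = 1*30 - 0 = 30, d_1 = (957 - 30^2)/1 = 57/1 = 57, a_1 = floor((30 + 30)/57) = 1.
  m_2 = 57*1 - 30 = 27, d_2 = (957 - 27^2)/57 = 228/57 = 4, a_2 = floor((30 + 27)/4) = 14.
  m_3 = 4*14 - 27 = 29, d_3 = (957 - 29^2)/4 = 116/4 = 29, a_3 = floor((30 + 29)/29) = 2.
  m_4 = 29*2 - 29 = 29, d_4 = (957 - 29^2)/29 = 116/29 = 4, a_4 = floor((30 + 29)/4) = 14.
  m_5 = 4*14 - 29 = 27, d_5 = (957 - 27^2)/4 = 228/4 = 57, a_5 = floor((30 + 27)/57) = 1.
  m_6 = 57*1 - 27 = 30, d_6 = (957 - 30^2)/57 = 57/57 = 1, a_6 = floor((30 + 30)/1) = 60.
  m_7 = 1*60 - 30 = 30, d_7 = (957 - 30^2)/1 = 57/1 = 57: (m_7, d_7) = (m_1, d_1) = (30, 57), so from here the quotients repeat a_1, ..., a_6; the period length is 6.
So sqrt(957) = [30; (1, 14, 2, 14, 1, 60)] with period length k = 6.
k is even, so the fundamental solution of x^2 - 957y^2 = 1 is (p_{k-1}, q_{k-1}) = (p_5, q_5); compute convergents through index 5.
Convergents (p_i = a_i*p_{i-1} + p_{i-2}, q_i = a_i*q_{i-1} + q_{i-2} with p_{-2}=0, p_{-1}=1, q_{-2}=1, q_{-1}=0):
  i=0: a_0=30, p_0 = 30*1 + 0 = 30, q_0 = 30*0 + 1 = 1.
  i=1: a_1=1, p_1 = 1*30 + 1 = 31, q_1 = 1*1 + 0 = 1.
  i=2: a_2=14, p_2 = 14*31 + 30 = 464, q_2 = 14*1 + 1 = 15.
  i=3: a_3=2, p_3 = 2*464 + 31 = 959, q_3 = 2*15 + 1 = 31.
  i=4: a_4=14, p_4 = 14*959 + 464 = 13890, q_4 = 14*31 + 15 = 449.
  i=5: a_5=1, p_5 = 1*13890 + 959 = 14849, q_5 = 1*449 + 31 = 480.
Check: 14849^2 - 957*480^2 = 220492801 - 220492800 = 1, so (x, y) = (14849, 480) solves the equation, and by the theorem it is the least positive solution.

(x, y) = (14849, 480)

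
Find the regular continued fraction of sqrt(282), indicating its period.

Write x_i = (sqrt(282) + m_i)/d_i with (m_0, d_0) = (0, 1). a_0 = floor(sqrt(282)) = 16, since 16^2 = 256 <= 282 < 289 = 17^2.
Iterate m_{i+1} = d_i*a_i - m_i, d_{i+1} = (282 - m_{i+1}^2)/d_i, a_{i+1} = floor((a_0 + m_{i+1})/d_{i+1}):
  m_1 = 1*16 - 0 = 16, d_1 = (282 - 16^2)/1 = 26/1 = 26, a_1 = floor((16 + 16)/26) = 1.
  m_2 = 26*1 - 16 = 10, d_2 = (282 - 10^2)/26 = 182/26 = 7, a_2 = floor((16 + 10)/7) = 3.
  m_3 = 7*3 - 10 = 11, d_3 = (282 - 11^2)/7 = 161/7 = 23, a_3 = floor((16 + 11)/23) = 1.
  m_4 = 23*1 - 11 = 12, d_4 = (282 - 12^2)/23 = 138/23 = 6, a_4 = floor((16 + 12)/6) = 4.
  m_5 = 6*4 - 12 = 12, d_5 = (282 - 12^2)/6 = 138/6 = 23, a_5 = floor((16 + 12)/23) = 1.
  m_6 = 23*1 - 12 = 11, d_6 = (282 - 11^2)/23 = 161/23 = 7, a_6 = floor((16 + 11)/7) = 3.
  m_7 = 7*3 - 11 = 10, d_7 = (282 - 10^2)/7 = 182/7 = 26, a_7 = floor((16 + 10)/26) = 1.
  m_8 = 26*1 - 10 = 16, d_8 = (282 - 16^2)/26 = 26/26 = 1, a_8 = floor((16 + 16)/1) = 32.
  m_9 = 1*32 - 16 = 16, d_9 = (282 - 16^2)/1 = 26/1 = 26: (m_9, d_9) = (m_1, d_1) = (16, 26), so from here the quotients repeat a_1, ..., a_8; the period length is 8.
Hence the expansion of sqrt(282) is a_0 = 16 followed by the repeating block 1, 3, 1, 4, 1, 3, 1, 32 (period 8).

[16; (1, 3, 1, 4, 1, 3, 1, 32)]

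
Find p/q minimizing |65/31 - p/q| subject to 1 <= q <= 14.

21/10

Expand x = 65/31 as a continued fraction with the Euclidean algorithm:
  65 = 2*31 + 3, so a_0 = 2.
  31 = 10*3 + 1, so a_1 = 10.
  3 = 3*1 + 0, so a_2 = 3.
so x = [2; 10, 3].
Convergents (p_i = a_i*p_{i-1} + p_{i-2}, q_i = a_i*q_{i-1} + q_{i-2} with p_{-2}=0, p_{-1}=1, q_{-2}=1, q_{-1}=0), until the denominator exceeds 14:
  i=0: a_0=2, p_0 = 2*1 + 0 = 2, q_0 = 2*0 + 1 = 1.
  i=1: a_1=10, p_1 = 10*2 + 1 = 21, q_1 = 10*1 + 0 = 10.
  i=2: a_2=3, p_2 = 3*21 + 2 = 65, q_2 = 3*10 + 1 = 31.
q_2 = 31 > 14, so the last convergent with denominator <= 14 is p_1/q_1 = 21/10.
The closest fraction with denominator <= 14 is either p_1/q_1 or the intermediate fraction (k*p_1 + p_0)/(k*q_1 + q_0) with the largest k >= 1 whose denominator stays <= 14; these approach x as k grows, and every other convergent or intermediate fraction in range is farther away.
Largest k: floor((14 - q_0)/q_1) = floor((14 - 1)/10) = 1.
That gives (1*21 + 2)/(1*10 + 1) = 23/11.
Compare the errors: |x - 21/10| = |65*10 - 21*31|/(31*10) = 1/310, and |x - 23/11| = |65*11 - 23*31|/(31*11) = 2/341.
Cross-multiplying, 1*341 = 341 < 620 = 2*310, so 1/310 is smaller: the convergent 21/10 is closer to x than 23/11.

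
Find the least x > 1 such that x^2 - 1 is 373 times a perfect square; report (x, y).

(x, y) = (52387849, 2712540)

First expand sqrt(373) as a continued fraction. With x_i = (sqrt(373) + m_i)/d_i and (m_0, d_0) = (0, 1): a_0 = floor(sqrt(373)) = 19, since 19^2 = 361 <= 373 < 400 = 20^2.
Iterate m_{i+1} = d_i*a_i - m_i, d_{i+1} = (373 - m_{i+1}^2)/d_i, a_{i+1} = floor((a_0 + m_{i+1})/d_{i+1}):
  m_1 = 1*19 - 0 = 19, d_1 = (373 - 19^2)/1 = 12/1 = 12, a_1 = floor((19 + 19)/12) = 3.
  m_2 = 12*3 - 19 = 17, d_2 = (373 - 17^2)/12 = 84/12 = 7, a_2 = floor((19 + 17)/7) = 5.
  m_3 = 7*5 - 17 = 18, d_3 = (373 - 18^2)/7 = 49/7 = 7, a_3 = floor((19 + 18)/7) = 5.
  m_4 = 7*5 - 18 = 17, d_4 = (373 - 17^2)/7 = 84/7 = 12, a_4 = floor((19 + 17)/12) = 3.
  m_5 = 12*3 - 17 = 19, d_5 = (373 - 19^2)/12 = 12/12 = 1, a_5 = floor((19 + 19)/1) = 38.
  m_6 = 1*38 - 19 = 19, d_6 = (373 - 19^2)/1 = 12/1 = 12: (m_6, d_6) = (m_1, d_1) = (19, 12), so from here the quotients repeat a_1, ..., a_5; the period length is 5.
So sqrt(373) = [19; (3, 5, 5, 3, 38)] with period length k = 5.
k is odd, so (p_{k-1}, q_{k-1}) only solves x^2 - 373y^2 = -1 and the fundamental solution of x^2 - 373y^2 = 1 is (p_{2k-1}, q_{2k-1}) = (p_9, q_9); compute convergents through index 9, running through the period twice.
Convergents (p_i = a_i*p_{i-1} + p_{i-2}, q_i = a_i*q_{i-1} + q_{i-2} with p_{-2}=0, p_{-1}=1, q_{-2}=1, q_{-1}=0):
  i=0: a_0=19, p_0 = 19*1 + 0 = 19, q_0 = 19*0 + 1 = 1.
  i=1: a_1=3, p_1 = 3*19 + 1 = 58, q_1 = 3*1 + 0 = 3.
  i=2: a_2=5, p_2 = 5*58 + 19 = 309, q_2 = 5*3 + 1 = 16.
  i=3: a_3=5, p_3 = 5*309 + 58 = 1603, q_3 = 5*16 + 3 = 83.
  i=4: a_4=3, p_4 = 3*1603 + 309 = 5118, q_4 = 3*83 + 16 = 265.
  i=5: a_5=38, p_5 = 38*5118 + 1603 = 196087, q_5 = 38*265 + 83 = 10153.
  i=6: a_6=3, p_6 = 3*196087 + 5118 = 593379, q_6 = 3*10153 + 265 = 30724.
  i=7: a_7=5, p_7 = 5*593379 + 196087 = 3162982, q_7 = 5*30724 + 10153 = 163773.
  i=8: a_8=5, p_8 = 5*3162982 + 593379 = 16408289, q_8 = 5*163773 + 30724 = 849589.
  i=9: a_9=3, p_9 = 3*16408289 + 3162982 = 52387849, q_9 = 3*849589 + 163773 = 2712540.
Indeed p_4^2 - 373*q_4^2 = 26193924 - 26193925 = -1, not +1.
Check: 52387849^2 - 373*2712540^2 = 2744486722846801 - 2744486722846800 = 1, so (x, y) = (52387849, 2712540) solves the equation, and by the theorem it is the least positive solution.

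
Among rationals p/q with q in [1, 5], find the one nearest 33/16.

2/1

Expand x = 33/16 as a continued fraction with the Euclidean algorithm:
  33 = 2*16 + 1, so a_0 = 2.
  16 = 16*1 + 0, so a_1 = 16.
so x = [2; 16].
Convergents (p_i = a_i*p_{i-1} + p_{i-2}, q_i = a_i*q_{i-1} + q_{i-2} with p_{-2}=0, p_{-1}=1, q_{-2}=1, q_{-1}=0), until the denominator exceeds 5:
  i=0: a_0=2, p_0 = 2*1 + 0 = 2, q_0 = 2*0 + 1 = 1.
  i=1: a_1=16, p_1 = 16*2 + 1 = 33, q_1 = 16*1 + 0 = 16.
q_1 = 16 > 5, so the last convergent with denominator <= 5 is p_0/q_0 = 2/1.
The closest fraction with denominator <= 5 is either p_0/q_0 or the intermediate fraction (k*p_0 + p_{-1})/(k*q_0 + q_{-1}) with the largest k >= 1 whose denominator stays <= 5; these approach x as k grows, and every other convergent or intermediate fraction in range is farther away.
Largest k: floor((5 - q_{-1})/q_0) = floor((5 - 0)/1) = 5 (using the seeds p_{-1} = 1, q_{-1} = 0).
That gives (5*2 + 1)/(5*1 + 0) = 11/5.
Compare the errors: |x - 2/1| = |33*1 - 2*16|/(16*1) = 1/16, and |x - 11/5| = |33*5 - 11*16|/(16*5) = 11/80.
Cross-multiplying, 1*80 = 80 < 176 = 11*16, so 1/16 is smaller: the convergent 2/1 is closer to x than 11/5.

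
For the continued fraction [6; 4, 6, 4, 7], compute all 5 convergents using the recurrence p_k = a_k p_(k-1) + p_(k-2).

Using the convergent recurrence p_i = a_i*p_{i-1} + p_{i-2}, q_i = a_i*q_{i-1} + q_{i-2} with p_{-2}=0, p_{-1}=1, q_{-2}=1, q_{-1}=0:
  i=0: a_0=6, p_0 = 6*1 + 0 = 6, q_0 = 6*0 + 1 = 1.
  i=1: a_1=4, p_1 = 4*6 + 1 = 25, q_1 = 4*1 + 0 = 4.
  i=2: a_2=6, p_2 = 6*25 + 6 = 156, q_2 = 6*4 + 1 = 25.
  i=3: a_3=4, p_3 = 4*156 + 25 = 649, q_3 = 4*25 + 4 = 104.
  i=4: a_4=7, p_4 = 7*649 + 156 = 4699, q_4 = 7*104 + 25 = 753.

6/1, 25/4, 156/25, 649/104, 4699/753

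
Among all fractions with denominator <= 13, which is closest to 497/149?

10/3

Expand x = 497/149 as a continued fraction with the Euclidean algorithm:
  497 = 3*149 + 50, so a_0 = 3.
  149 = 2*50 + 49, so a_1 = 2.
  50 = 1*49 + 1, so a_2 = 1.
  49 = 49*1 + 0, so a_3 = 49.
so x = [3; 2, 1, 49].
Convergents (p_i = a_i*p_{i-1} + p_{i-2}, q_i = a_i*q_{i-1} + q_{i-2} with p_{-2}=0, p_{-1}=1, q_{-2}=1, q_{-1}=0), until the denominator exceeds 13:
  i=0: a_0=3, p_0 = 3*1 + 0 = 3, q_0 = 3*0 + 1 = 1.
  i=1: a_1=2, p_1 = 2*3 + 1 = 7, q_1 = 2*1 + 0 = 2.
  i=2: a_2=1, p_2 = 1*7 + 3 = 10, q_2 = 1*2 + 1 = 3.
  i=3: a_3=49, p_3 = 49*10 + 7 = 497, q_3 = 49*3 + 2 = 149.
q_3 = 149 > 13, so the last convergent with denominator <= 13 is p_2/q_2 = 10/3.
The closest fraction with denominator <= 13 is either p_2/q_2 or the intermediate fraction (k*p_2 + p_1)/(k*q_2 + q_1) with the largest k >= 1 whose denominator stays <= 13; these approach x as k grows, and every other convergent or intermediate fraction in range is farther away.
Largest k: floor((13 - q_1)/q_2) = floor((13 - 2)/3) = 3.
That gives (3*10 + 7)/(3*3 + 2) = 37/11.
Compare the errors: |x - 10/3| = |497*3 - 10*149|/(149*3) = 1/447, and |x - 37/11| = |497*11 - 37*149|/(149*11) = 46/1639.
Cross-multiplying, 1*1639 = 1639 < 20562 = 46*447, so 1/447 is smaller: the convergent 10/3 is closer to x than 37/11.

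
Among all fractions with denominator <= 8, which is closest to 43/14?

25/8

Expand x = 43/14 as a continued fraction with the Euclidean algorithm:
  43 = 3*14 + 1, so a_0 = 3.
  14 = 14*1 + 0, so a_1 = 14.
so x = [3; 14].
Convergents (p_i = a_i*p_{i-1} + p_{i-2}, q_i = a_i*q_{i-1} + q_{i-2} with p_{-2}=0, p_{-1}=1, q_{-2}=1, q_{-1}=0), until the denominator exceeds 8:
  i=0: a_0=3, p_0 = 3*1 + 0 = 3, q_0 = 3*0 + 1 = 1.
  i=1: a_1=14, p_1 = 14*3 + 1 = 43, q_1 = 14*1 + 0 = 14.
q_1 = 14 > 8, so the last convergent with denominator <= 8 is p_0/q_0 = 3/1.
The closest fraction with denominator <= 8 is either p_0/q_0 or the intermediate fraction (k*p_0 + p_{-1})/(k*q_0 + q_{-1}) with the largest k >= 1 whose denominator stays <= 8; these approach x as k grows, and every other convergent or intermediate fraction in range is farther away.
Largest k: floor((8 - q_{-1})/q_0) = floor((8 - 0)/1) = 8 (using the seeds p_{-1} = 1, q_{-1} = 0).
That gives (8*3 + 1)/(8*1 + 0) = 25/8.
Compare the errors: |x - 3/1| = |43*1 - 3*14|/(14*1) = 1/14, and |x - 25/8| = |43*8 - 25*14|/(14*8) = 6/112.
Cross-multiplying, 6*14 = 84 < 112 = 1*112, so 6/112 is smaller: the intermediate fraction 25/8 is closer to x than 3/1.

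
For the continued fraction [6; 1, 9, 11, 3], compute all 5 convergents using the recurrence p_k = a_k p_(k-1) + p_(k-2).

Using the convergent recurrence p_i = a_i*p_{i-1} + p_{i-2}, q_i = a_i*q_{i-1} + q_{i-2} with p_{-2}=0, p_{-1}=1, q_{-2}=1, q_{-1}=0:
  i=0: a_0=6, p_0 = 6*1 + 0 = 6, q_0 = 6*0 + 1 = 1.
  i=1: a_1=1, p_1 = 1*6 + 1 = 7, q_1 = 1*1 + 0 = 1.
  i=2: a_2=9, p_2 = 9*7 + 6 = 69, q_2 = 9*1 + 1 = 10.
  i=3: a_3=11, p_3 = 11*69 + 7 = 766, q_3 = 11*10 + 1 = 111.
  i=4: a_4=3, p_4 = 3*766 + 69 = 2367, q_4 = 3*111 + 10 = 343.

6/1, 7/1, 69/10, 766/111, 2367/343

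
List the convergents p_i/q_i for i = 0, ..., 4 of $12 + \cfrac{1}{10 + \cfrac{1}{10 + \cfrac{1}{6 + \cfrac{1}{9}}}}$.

Using the convergent recurrence p_i = a_i*p_{i-1} + p_{i-2}, q_i = a_i*q_{i-1} + q_{i-2} with p_{-2}=0, p_{-1}=1, q_{-2}=1, q_{-1}=0:
  i=0: a_0=12, p_0 = 12*1 + 0 = 12, q_0 = 12*0 + 1 = 1.
  i=1: a_1=10, p_1 = 10*12 + 1 = 121, q_1 = 10*1 + 0 = 10.
  i=2: a_2=10, p_2 = 10*121 + 12 = 1222, q_2 = 10*10 + 1 = 101.
  i=3: a_3=6, p_3 = 6*1222 + 121 = 7453, q_3 = 6*101 + 10 = 616.
  i=4: a_4=9, p_4 = 9*7453 + 1222 = 68299, q_4 = 9*616 + 101 = 5645.

12/1, 121/10, 1222/101, 7453/616, 68299/5645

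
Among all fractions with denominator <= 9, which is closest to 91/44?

Expand x = 91/44 as a continued fraction with the Euclidean algorithm:
  91 = 2*44 + 3, so a_0 = 2.
  44 = 14*3 + 2, so a_1 = 14.
  3 = 1*2 + 1, so a_2 = 1.
  2 = 2*1 + 0, so a_3 = 2.
so x = [2; 14, 1, 2].
Convergents (p_i = a_i*p_{i-1} + p_{i-2}, q_i = a_i*q_{i-1} + q_{i-2} with p_{-2}=0, p_{-1}=1, q_{-2}=1, q_{-1}=0), until the denominator exceeds 9:
  i=0: a_0=2, p_0 = 2*1 + 0 = 2, q_0 = 2*0 + 1 = 1.
  i=1: a_1=14, p_1 = 14*2 + 1 = 29, q_1 = 14*1 + 0 = 14.
q_1 = 14 > 9, so the last convergent with denominator <= 9 is p_0/q_0 = 2/1.
The closest fraction with denominator <= 9 is either p_0/q_0 or the intermediate fraction (k*p_0 + p_{-1})/(k*q_0 + q_{-1}) with the largest k >= 1 whose denominator stays <= 9; these approach x as k grows, and every other convergent or intermediate fraction in range is farther away.
Largest k: floor((9 - q_{-1})/q_0) = floor((9 - 0)/1) = 9 (using the seeds p_{-1} = 1, q_{-1} = 0).
That gives (9*2 + 1)/(9*1 + 0) = 19/9.
Compare the errors: |x - 2/1| = |91*1 - 2*44|/(44*1) = 3/44, and |x - 19/9| = |91*9 - 19*44|/(44*9) = 17/396.
Cross-multiplying, 17*44 = 748 < 1188 = 3*396, so 17/396 is smaller: the intermediate fraction 19/9 is closer to x than 2/1.

19/9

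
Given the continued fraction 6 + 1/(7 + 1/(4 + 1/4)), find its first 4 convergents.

Using the convergent recurrence p_i = a_i*p_{i-1} + p_{i-2}, q_i = a_i*q_{i-1} + q_{i-2} with p_{-2}=0, p_{-1}=1, q_{-2}=1, q_{-1}=0:
  i=0: a_0=6, p_0 = 6*1 + 0 = 6, q_0 = 6*0 + 1 = 1.
  i=1: a_1=7, p_1 = 7*6 + 1 = 43, q_1 = 7*1 + 0 = 7.
  i=2: a_2=4, p_2 = 4*43 + 6 = 178, q_2 = 4*7 + 1 = 29.
  i=3: a_3=4, p_3 = 4*178 + 43 = 755, q_3 = 4*29 + 7 = 123.

6/1, 43/7, 178/29, 755/123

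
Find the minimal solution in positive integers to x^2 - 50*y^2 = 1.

(x, y) = (99, 14)

First expand sqrt(50) as a continued fraction. With x_i = (sqrt(50) + m_i)/d_i and (m_0, d_0) = (0, 1): a_0 = floor(sqrt(50)) = 7, since 7^2 = 49 <= 50 < 64 = 8^2.
Iterate m_{i+1} = d_i*a_i - m_i, d_{i+1} = (50 - m_{i+1}^2)/d_i, a_{i+1} = floor((a_0 + m_{i+1})/d_{i+1}):
  m_1 = 1*7 - 0 = 7, d_1 = (50 - 7^2)/1 = 1/1 = 1, a_1 = floor((7 + 7)/1) = 14.
  m_2 = 1*14 - 7 = 7, d_2 = (50 - 7^2)/1 = 1/1 = 1: (m_2, d_2) = (m_1, d_1) = (7, 1), so from here the quotient a_1 repeats; the period length is 1.
So sqrt(50) = [7; (14)] with period length k = 1.
k is odd, so (p_{k-1}, q_{k-1}) only solves x^2 - 50y^2 = -1 and the fundamental solution of x^2 - 50y^2 = 1 is (p_{2k-1}, q_{2k-1}) = (p_1, q_1); compute convergents through index 1, running through the period twice.
Convergents (p_i = a_i*p_{i-1} + p_{i-2}, q_i = a_i*q_{i-1} + q_{i-2} with p_{-2}=0, p_{-1}=1, q_{-2}=1, q_{-1}=0):
  i=0: a_0=7, p_0 = 7*1 + 0 = 7, q_0 = 7*0 + 1 = 1.
  i=1: a_1=14, p_1 = 14*7 + 1 = 99, q_1 = 14*1 + 0 = 14.
Indeed p_0^2 - 50*q_0^2 = 49 - 50 = -1, not +1.
Check: 99^2 - 50*14^2 = 9801 - 9800 = 1, so (x, y) = (99, 14) solves the equation, and by the theorem it is the least positive solution.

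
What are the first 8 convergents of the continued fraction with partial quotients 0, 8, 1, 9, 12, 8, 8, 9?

0/1, 1/8, 1/9, 10/89, 121/1077, 978/8705, 7945/70717, 72483/645158

Using the convergent recurrence p_i = a_i*p_{i-1} + p_{i-2}, q_i = a_i*q_{i-1} + q_{i-2} with p_{-2}=0, p_{-1}=1, q_{-2}=1, q_{-1}=0:
  i=0: a_0=0, p_0 = 0*1 + 0 = 0, q_0 = 0*0 + 1 = 1.
  i=1: a_1=8, p_1 = 8*0 + 1 = 1, q_1 = 8*1 + 0 = 8.
  i=2: a_2=1, p_2 = 1*1 + 0 = 1, q_2 = 1*8 + 1 = 9.
  i=3: a_3=9, p_3 = 9*1 + 1 = 10, q_3 = 9*9 + 8 = 89.
  i=4: a_4=12, p_4 = 12*10 + 1 = 121, q_4 = 12*89 + 9 = 1077.
  i=5: a_5=8, p_5 = 8*121 + 10 = 978, q_5 = 8*1077 + 89 = 8705.
  i=6: a_6=8, p_6 = 8*978 + 121 = 7945, q_6 = 8*8705 + 1077 = 70717.
  i=7: a_7=9, p_7 = 9*7945 + 978 = 72483, q_7 = 9*70717 + 8705 = 645158.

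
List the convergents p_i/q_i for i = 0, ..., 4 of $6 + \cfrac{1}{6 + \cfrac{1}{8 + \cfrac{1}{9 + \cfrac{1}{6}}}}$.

6/1, 37/6, 302/49, 2755/447, 16832/2731

Using the convergent recurrence p_i = a_i*p_{i-1} + p_{i-2}, q_i = a_i*q_{i-1} + q_{i-2} with p_{-2}=0, p_{-1}=1, q_{-2}=1, q_{-1}=0:
  i=0: a_0=6, p_0 = 6*1 + 0 = 6, q_0 = 6*0 + 1 = 1.
  i=1: a_1=6, p_1 = 6*6 + 1 = 37, q_1 = 6*1 + 0 = 6.
  i=2: a_2=8, p_2 = 8*37 + 6 = 302, q_2 = 8*6 + 1 = 49.
  i=3: a_3=9, p_3 = 9*302 + 37 = 2755, q_3 = 9*49 + 6 = 447.
  i=4: a_4=6, p_4 = 6*2755 + 302 = 16832, q_4 = 6*447 + 49 = 2731.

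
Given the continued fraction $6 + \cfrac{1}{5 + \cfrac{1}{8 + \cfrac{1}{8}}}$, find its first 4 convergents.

6/1, 31/5, 254/41, 2063/333

Using the convergent recurrence p_i = a_i*p_{i-1} + p_{i-2}, q_i = a_i*q_{i-1} + q_{i-2} with p_{-2}=0, p_{-1}=1, q_{-2}=1, q_{-1}=0:
  i=0: a_0=6, p_0 = 6*1 + 0 = 6, q_0 = 6*0 + 1 = 1.
  i=1: a_1=5, p_1 = 5*6 + 1 = 31, q_1 = 5*1 + 0 = 5.
  i=2: a_2=8, p_2 = 8*31 + 6 = 254, q_2 = 8*5 + 1 = 41.
  i=3: a_3=8, p_3 = 8*254 + 31 = 2063, q_3 = 8*41 + 5 = 333.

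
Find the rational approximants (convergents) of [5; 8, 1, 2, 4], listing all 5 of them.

5/1, 41/8, 46/9, 133/26, 578/113

Using the convergent recurrence p_i = a_i*p_{i-1} + p_{i-2}, q_i = a_i*q_{i-1} + q_{i-2} with p_{-2}=0, p_{-1}=1, q_{-2}=1, q_{-1}=0:
  i=0: a_0=5, p_0 = 5*1 + 0 = 5, q_0 = 5*0 + 1 = 1.
  i=1: a_1=8, p_1 = 8*5 + 1 = 41, q_1 = 8*1 + 0 = 8.
  i=2: a_2=1, p_2 = 1*41 + 5 = 46, q_2 = 1*8 + 1 = 9.
  i=3: a_3=2, p_3 = 2*46 + 41 = 133, q_3 = 2*9 + 8 = 26.
  i=4: a_4=4, p_4 = 4*133 + 46 = 578, q_4 = 4*26 + 9 = 113.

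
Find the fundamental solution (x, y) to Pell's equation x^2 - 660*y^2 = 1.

First expand sqrt(660) as a continued fraction. With x_i = (sqrt(660) + m_i)/d_i and (m_0, d_0) = (0, 1): a_0 = floor(sqrt(660)) = 25, since 25^2 = 625 <= 660 < 676 = 26^2.
Iterate m_{i+1} = d_i*a_i - m_i, d_{i+1} = (660 - m_{i+1}^2)/d_i, a_{i+1} = floor((a_0 + m_{i+1})/d_{i+1}):
  m_1 = 1*25 - 0 = 25, d_1 = (660 - 25^2)/1 = 35/1 = 35, a_1 = floor((25 + 25)/35) = 1.
  m_2 = 35*1 - 25 = 10, d_2 = (660 - 10^2)/35 = 560/35 = 16, a_2 = floor((25 + 10)/16) = 2.
  m_3 = 16*2 - 10 = 22, d_3 = (660 - 22^2)/16 = 176/16 = 11, a_3 = floor((25 + 22)/11) = 4.
  m_4 = 11*4 - 22 = 22, d_4 = (660 - 22^2)/11 = 176/11 = 16, a_4 = floor((25 + 22)/16) = 2.
  m_5 = 16*2 - 22 = 10, d_5 = (660 - 10^2)/16 = 560/16 = 35, a_5 = floor((25 + 10)/35) = 1.
  m_6 = 35*1 - 10 = 25, d_6 = (660 - 25^2)/35 = 35/35 = 1, a_6 = floor((25 + 25)/1) = 50.
  m_7 = 1*50 - 25 = 25, d_7 = (660 - 25^2)/1 = 35/1 = 35: (m_7, d_7) = (m_1, d_1) = (25, 35), so from here the quotients repeat a_1, ..., a_6; the period length is 6.
So sqrt(660) = [25; (1, 2, 4, 2, 1, 50)] with period length k = 6.
k is even, so the fundamental solution of x^2 - 660y^2 = 1 is (p_{k-1}, q_{k-1}) = (p_5, q_5); compute convergents through index 5.
Convergents (p_i = a_i*p_{i-1} + p_{i-2}, q_i = a_i*q_{i-1} + q_{i-2} with p_{-2}=0, p_{-1}=1, q_{-2}=1, q_{-1}=0):
  i=0: a_0=25, p_0 = 25*1 + 0 = 25, q_0 = 25*0 + 1 = 1.
  i=1: a_1=1, p_1 = 1*25 + 1 = 26, q_1 = 1*1 + 0 = 1.
  i=2: a_2=2, p_2 = 2*26 + 25 = 77, q_2 = 2*1 + 1 = 3.
  i=3: a_3=4, p_3 = 4*77 + 26 = 334, q_3 = 4*3 + 1 = 13.
  i=4: a_4=2, p_4 = 2*334 + 77 = 745, q_4 = 2*13 + 3 = 29.
  i=5: a_5=1, p_5 = 1*745 + 334 = 1079, q_5 = 1*29 + 13 = 42.
Check: 1079^2 - 660*42^2 = 1164241 - 1164240 = 1, so (x, y) = (1079, 42) solves the equation, and by the theorem it is the least positive solution.

(x, y) = (1079, 42)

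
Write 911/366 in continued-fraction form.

Run the Euclidean algorithm on 911 and 366; the successive quotients are the partial quotients a_0, a_1, ... (each step inverts the fractional part left over by the previous one):
  911 = 2*366 + 179, so a_0 = 2.
  366 = 2*179 + 8, so a_1 = 2.
  179 = 22*8 + 3, so a_2 = 22.
  8 = 2*3 + 2, so a_3 = 2.
  3 = 1*2 + 1, so a_4 = 1.
  2 = 2*1 + 0, so a_5 = 2.
The remainder reaches 0 after 6 divisions, so the expansion has 6 partial quotients, read off in order.

[2; 2, 22, 2, 1, 2]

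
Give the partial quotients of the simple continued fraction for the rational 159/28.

Run the Euclidean algorithm on 159 and 28; the successive quotients are the partial quotients a_0, a_1, ... (each step inverts the fractional part left over by the previous one):
  159 = 5*28 + 19, so a_0 = 5.
  28 = 1*19 + 9, so a_1 = 1.
  19 = 2*9 + 1, so a_2 = 2.
  9 = 9*1 + 0, so a_3 = 9.
The remainder reaches 0 after 4 divisions, so the expansion has 4 partial quotients, read off in order.

[5; 1, 2, 9]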